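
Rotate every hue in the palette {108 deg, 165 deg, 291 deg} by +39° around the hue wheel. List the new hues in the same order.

108 + 39 = 147°
165 + 39 = 204°
291 + 39 = 330°

147°, 204°, 330°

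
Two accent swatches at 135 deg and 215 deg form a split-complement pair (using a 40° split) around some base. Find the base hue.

355°

The accents sit 40° either side of the complement, so the complement is their short-arc midpoint on the wheel.
Short-arc midpoint of 135° and 215°: 175°.
Base is 180° from the complement: 175 − 180 = -5 → -5 + 360 = 355°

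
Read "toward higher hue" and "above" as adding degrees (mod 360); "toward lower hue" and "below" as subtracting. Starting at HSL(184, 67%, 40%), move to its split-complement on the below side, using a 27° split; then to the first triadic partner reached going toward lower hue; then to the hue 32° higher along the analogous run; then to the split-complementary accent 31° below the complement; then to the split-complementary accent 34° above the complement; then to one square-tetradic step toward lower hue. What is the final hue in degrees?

+153° (split-comp 27° ↓): 184 + 153 = 337°
−120° (triadic ↓): 337 − 120 = 217°
+32° (analog 32° ↑): 217 + 32 = 249°
+149° (split-comp 31° ↓): 249 + 149 = 398 → 398 − 360 = 38°
+214° (split-comp 34° ↑): 38 + 214 = 252°
−90° (square ↓): 252 − 90 = 162°

162°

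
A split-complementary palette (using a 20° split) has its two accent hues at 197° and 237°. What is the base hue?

37°

The accents sit 20° either side of the complement, so the complement is their short-arc midpoint on the wheel.
Short-arc midpoint of 197° and 237°: 217°.
Base is 180° from the complement: 217 − 180 = 37°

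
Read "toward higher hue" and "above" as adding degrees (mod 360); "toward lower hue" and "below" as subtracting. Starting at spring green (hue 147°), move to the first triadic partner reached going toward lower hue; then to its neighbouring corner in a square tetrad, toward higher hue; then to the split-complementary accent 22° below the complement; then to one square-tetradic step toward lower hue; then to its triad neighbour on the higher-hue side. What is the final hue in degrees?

305°

147 − 120 = 27°   (triadic ↓)
27 + 90 = 117°   (square ↑)
117 + 158 = 275°   (split-comp 22° ↓)
275 − 90 = 185°   (square ↓)
185 + 120 = 305°   (triadic ↑)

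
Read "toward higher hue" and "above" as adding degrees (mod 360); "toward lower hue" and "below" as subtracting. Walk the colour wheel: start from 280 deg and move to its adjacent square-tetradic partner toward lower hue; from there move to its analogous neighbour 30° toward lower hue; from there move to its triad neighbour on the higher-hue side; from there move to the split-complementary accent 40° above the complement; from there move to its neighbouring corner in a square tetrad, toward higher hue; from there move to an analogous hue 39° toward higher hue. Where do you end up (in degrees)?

−90° (square ↓): 280 − 90 = 190°
−30° (analog 30° ↓): 190 − 30 = 160°
+120° (triadic ↑): 160 + 120 = 280°
+220° (split-comp 40° ↑): 280 + 220 = 500 → 500 − 360 = 140°
+90° (square ↑): 140 + 90 = 230°
+39° (analog 39° ↑): 230 + 39 = 269°

269°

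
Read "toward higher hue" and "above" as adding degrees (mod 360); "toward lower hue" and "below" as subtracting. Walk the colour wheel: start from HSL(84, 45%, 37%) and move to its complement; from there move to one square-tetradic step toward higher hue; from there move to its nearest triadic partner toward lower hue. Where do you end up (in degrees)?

complement +180°: 84 + 180 = 264°
square ↑ +90°: 264 + 90 = 354°
triadic ↓ −120°: 354 − 120 = 234°

234°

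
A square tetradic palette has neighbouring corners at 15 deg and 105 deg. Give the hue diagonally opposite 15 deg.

A square tetradic scheme places four hues 90° apart; opposite corners are 180° apart.
15 + 180 = 195°

195°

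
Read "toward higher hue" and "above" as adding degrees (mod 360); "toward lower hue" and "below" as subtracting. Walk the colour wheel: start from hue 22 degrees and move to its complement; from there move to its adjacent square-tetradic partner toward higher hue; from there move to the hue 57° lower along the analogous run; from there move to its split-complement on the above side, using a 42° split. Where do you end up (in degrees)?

+180° (complement): 22 + 180 = 202°
+90° (square ↑): 202 + 90 = 292°
−57° (analog 57° ↓): 292 − 57 = 235°
+222° (split-comp 42° ↑): 235 + 222 = 457 → 457 − 360 = 97°

97°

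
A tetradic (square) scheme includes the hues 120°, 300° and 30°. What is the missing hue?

A square tetradic scheme places four hues every 90°.
The full set through 30° is {30°, 120°, 210°, 300°}.
Given {30°, 120°, 300°}, the missing hue is 210°.

210°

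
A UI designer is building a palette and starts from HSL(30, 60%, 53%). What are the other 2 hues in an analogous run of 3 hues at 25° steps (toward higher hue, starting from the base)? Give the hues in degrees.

30 + 25 = 55°
30 + 50 = 80°

55° and 80°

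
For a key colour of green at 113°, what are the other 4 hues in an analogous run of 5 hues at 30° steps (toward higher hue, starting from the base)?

143°, 173°, 203°, 233°

Analogous hues sit every 30° along the wheel.
113 + 30 = 143°
113 + 60 = 173°
113 + 90 = 203°
113 + 120 = 233°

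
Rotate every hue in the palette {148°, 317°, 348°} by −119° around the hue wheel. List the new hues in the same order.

148 − 119 = 29°
317 − 119 = 198°
348 − 119 = 229°

29°, 198°, 229°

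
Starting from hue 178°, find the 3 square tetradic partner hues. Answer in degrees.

268°, 358°, 88°

A square tetradic scheme places four hues every 90°.
178 + 90 = 268°
178 + 180 = 358°
178 + 270 = 448 → 448 − 360 = 88°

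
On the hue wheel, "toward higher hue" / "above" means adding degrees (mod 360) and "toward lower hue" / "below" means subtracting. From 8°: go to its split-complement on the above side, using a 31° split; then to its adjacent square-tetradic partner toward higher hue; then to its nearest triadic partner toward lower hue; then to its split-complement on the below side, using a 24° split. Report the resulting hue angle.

345°

8 + 211 = 219°   (split-comp 31° ↑)
219 + 90 = 309°   (square ↑)
309 − 120 = 189°   (triadic ↓)
189 + 156 = 345°   (split-comp 24° ↓)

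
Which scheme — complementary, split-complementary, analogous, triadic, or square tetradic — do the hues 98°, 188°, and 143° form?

analogous

Sort the hues: 98°, 143°, 188°.
Successive gaps around the wheel: 45°, 45°, 270°.
A run of hues at equal small steps (45°) with one large closing gap is an analogous group.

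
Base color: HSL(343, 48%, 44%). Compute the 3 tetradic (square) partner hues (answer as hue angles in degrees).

73°, 163°, 253°

343 + 90 = 433 → 433 − 360 = 73°
343 + 180 = 523 → 523 − 360 = 163°
343 + 270 = 613 → 613 − 360 = 253°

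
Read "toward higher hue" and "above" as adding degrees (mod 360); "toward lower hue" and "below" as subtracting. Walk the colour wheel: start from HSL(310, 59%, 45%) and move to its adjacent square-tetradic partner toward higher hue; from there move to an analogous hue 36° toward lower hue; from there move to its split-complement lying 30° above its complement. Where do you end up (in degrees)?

310 + 90 = 400 → 400 − 360 = 40°   (square ↑)
40 − 36 = 4°   (analog 36° ↓)
4 + 210 = 214°   (split-comp 30° ↑)

214°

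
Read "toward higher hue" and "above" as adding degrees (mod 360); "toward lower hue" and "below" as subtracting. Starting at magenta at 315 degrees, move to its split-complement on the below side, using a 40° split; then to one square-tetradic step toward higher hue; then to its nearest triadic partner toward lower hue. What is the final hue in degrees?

65°

+140° (split-comp 40° ↓): 315 + 140 = 455 → 455 − 360 = 95°
+90° (square ↑): 95 + 90 = 185°
−120° (triadic ↓): 185 − 120 = 65°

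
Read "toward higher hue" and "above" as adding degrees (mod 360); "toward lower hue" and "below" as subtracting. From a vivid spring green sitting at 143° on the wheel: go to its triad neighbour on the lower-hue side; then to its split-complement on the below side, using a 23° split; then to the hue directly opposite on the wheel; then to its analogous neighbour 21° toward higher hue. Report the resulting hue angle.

−120° (triadic ↓): 143 − 120 = 23°
+157° (split-comp 23° ↓): 23 + 157 = 180°
+180° (complement): 180 + 180 = 360 → 360 − 360 = 0°
+21° (analog 21° ↑): 0 + 21 = 21°

21°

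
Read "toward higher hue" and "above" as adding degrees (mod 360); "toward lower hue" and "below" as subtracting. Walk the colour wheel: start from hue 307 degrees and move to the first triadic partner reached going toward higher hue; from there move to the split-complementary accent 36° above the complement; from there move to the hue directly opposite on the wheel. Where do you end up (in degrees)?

+120° (triadic ↑): 307 + 120 = 427 → 427 − 360 = 67°
+216° (split-comp 36° ↑): 67 + 216 = 283°
+180° (complement): 283 + 180 = 463 → 463 − 360 = 103°

103°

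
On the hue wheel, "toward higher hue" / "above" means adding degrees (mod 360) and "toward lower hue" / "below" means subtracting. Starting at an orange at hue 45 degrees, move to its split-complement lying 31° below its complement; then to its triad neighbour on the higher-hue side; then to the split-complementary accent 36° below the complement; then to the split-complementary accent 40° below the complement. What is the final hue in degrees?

split-comp 31° ↓ +149°: 45 + 149 = 194°
triadic ↑ +120°: 194 + 120 = 314°
split-comp 36° ↓ +144°: 314 + 144 = 458 → 458 − 360 = 98°
split-comp 40° ↓ +140°: 98 + 140 = 238°

238°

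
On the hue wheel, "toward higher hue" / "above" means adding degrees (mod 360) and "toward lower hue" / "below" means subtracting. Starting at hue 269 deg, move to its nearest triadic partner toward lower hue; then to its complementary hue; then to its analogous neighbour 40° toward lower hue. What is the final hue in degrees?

−120° (triadic ↓): 269 − 120 = 149°
+180° (complement): 149 + 180 = 329°
−40° (analog 40° ↓): 329 − 40 = 289°

289°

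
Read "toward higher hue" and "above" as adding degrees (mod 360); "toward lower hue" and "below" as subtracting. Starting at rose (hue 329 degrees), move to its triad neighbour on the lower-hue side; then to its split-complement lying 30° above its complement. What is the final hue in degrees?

329 − 120 = 209°   (triadic ↓)
209 + 210 = 419 → 419 − 360 = 59°   (split-comp 30° ↑)

59°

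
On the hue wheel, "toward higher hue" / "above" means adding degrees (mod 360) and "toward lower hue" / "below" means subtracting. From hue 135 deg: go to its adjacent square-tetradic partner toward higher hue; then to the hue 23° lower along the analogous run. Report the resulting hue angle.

square ↑ +90°: 135 + 90 = 225°
analog 23° ↓ −23°: 225 − 23 = 202°

202°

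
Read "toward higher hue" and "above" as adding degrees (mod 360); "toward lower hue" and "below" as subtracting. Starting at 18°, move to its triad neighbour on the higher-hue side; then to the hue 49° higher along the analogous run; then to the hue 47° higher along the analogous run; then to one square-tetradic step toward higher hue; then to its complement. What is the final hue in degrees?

triadic ↑ +120°: 18 + 120 = 138°
analog 49° ↑ +49°: 138 + 49 = 187°
analog 47° ↑ +47°: 187 + 47 = 234°
square ↑ +90°: 234 + 90 = 324°
complement +180°: 324 + 180 = 504 → 504 − 360 = 144°

144°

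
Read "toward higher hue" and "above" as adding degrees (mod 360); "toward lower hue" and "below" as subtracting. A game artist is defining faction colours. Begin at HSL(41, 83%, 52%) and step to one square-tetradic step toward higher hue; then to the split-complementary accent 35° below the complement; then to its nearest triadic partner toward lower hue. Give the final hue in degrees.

square ↑ +90°: 41 + 90 = 131°
split-comp 35° ↓ +145°: 131 + 145 = 276°
triadic ↓ −120°: 276 − 120 = 156°

156°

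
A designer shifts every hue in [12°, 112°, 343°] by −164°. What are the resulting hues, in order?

12 − 164 = -152 → -152 + 360 = 208°
112 − 164 = -52 → -52 + 360 = 308°
343 − 164 = 179°

208°, 308°, 179°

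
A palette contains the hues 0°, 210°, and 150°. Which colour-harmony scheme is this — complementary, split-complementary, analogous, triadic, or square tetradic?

Sort the hues: 0°, 150°, 210°.
Successive gaps around the wheel: 150°, 60°, 150°.
Two 150° gaps and one 60° gap — a base hue opposite a pair of accents 30° either side of its complement — is the split-complementary pattern.

split-complementary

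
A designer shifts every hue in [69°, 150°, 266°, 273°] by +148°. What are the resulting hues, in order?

217°, 298°, 54°, 61°

69 + 148 = 217°
150 + 148 = 298°
266 + 148 = 414 → 414 − 360 = 54°
273 + 148 = 421 → 421 − 360 = 61°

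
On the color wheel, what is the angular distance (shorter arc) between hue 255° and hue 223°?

|255 − 223| = 32.
32 ≤ 180, so the shorter arc is 32°.

32°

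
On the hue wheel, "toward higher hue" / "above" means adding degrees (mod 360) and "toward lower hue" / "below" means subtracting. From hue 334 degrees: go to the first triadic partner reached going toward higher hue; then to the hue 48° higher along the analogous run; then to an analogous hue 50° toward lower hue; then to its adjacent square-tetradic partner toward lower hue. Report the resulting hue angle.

334 + 120 = 454 → 454 − 360 = 94°   (triadic ↑)
94 + 48 = 142°   (analog 48° ↑)
142 − 50 = 92°   (analog 50° ↓)
92 − 90 = 2°   (square ↓)

2°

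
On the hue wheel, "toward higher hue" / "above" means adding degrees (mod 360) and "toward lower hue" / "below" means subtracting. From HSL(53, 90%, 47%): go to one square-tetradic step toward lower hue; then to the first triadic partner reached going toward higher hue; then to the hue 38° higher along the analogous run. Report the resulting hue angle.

−90° (square ↓): 53 − 90 = -37 → -37 + 360 = 323°
+120° (triadic ↑): 323 + 120 = 443 → 443 − 360 = 83°
+38° (analog 38° ↑): 83 + 38 = 121°

121°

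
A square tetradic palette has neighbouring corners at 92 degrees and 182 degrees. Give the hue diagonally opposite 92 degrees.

272°

A square tetradic scheme places four hues 90° apart; opposite corners are 180° apart.
92 + 180 = 272°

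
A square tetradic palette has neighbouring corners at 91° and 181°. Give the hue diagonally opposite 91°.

271°

A square tetradic scheme places four hues 90° apart; opposite corners are 180° apart.
91 + 180 = 271°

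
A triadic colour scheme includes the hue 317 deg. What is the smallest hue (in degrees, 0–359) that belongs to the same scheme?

A triad places three hues 120° apart.
The full set through 317° is {77°, 197°, 317°}.

77°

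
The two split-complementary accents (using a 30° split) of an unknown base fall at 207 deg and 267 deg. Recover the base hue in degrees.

The accents sit 30° either side of the complement, so the complement is their short-arc midpoint on the wheel.
Short-arc midpoint of 207° and 267°: 237°.
Base is 180° from the complement: 237 − 180 = 57°

57°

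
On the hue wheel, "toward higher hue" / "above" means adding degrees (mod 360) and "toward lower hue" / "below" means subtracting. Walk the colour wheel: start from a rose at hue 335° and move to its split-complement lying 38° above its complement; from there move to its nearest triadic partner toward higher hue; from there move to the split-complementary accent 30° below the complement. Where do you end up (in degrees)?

+218° (split-comp 38° ↑): 335 + 218 = 553 → 553 − 360 = 193°
+120° (triadic ↑): 193 + 120 = 313°
+150° (split-comp 30° ↓): 313 + 150 = 463 → 463 − 360 = 103°

103°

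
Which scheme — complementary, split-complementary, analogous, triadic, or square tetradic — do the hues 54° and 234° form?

Sort the hues: 54°, 234°.
Successive gaps around the wheel: 180°, 180°.
Two hues 180° apart are complementary.

complementary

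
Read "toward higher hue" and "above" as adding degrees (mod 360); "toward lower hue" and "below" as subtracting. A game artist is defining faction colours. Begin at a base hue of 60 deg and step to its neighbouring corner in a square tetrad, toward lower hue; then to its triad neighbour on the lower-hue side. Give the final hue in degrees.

210°

square ↓ −90°: 60 − 90 = -30 → -30 + 360 = 330°
triadic ↓ −120°: 330 − 120 = 210°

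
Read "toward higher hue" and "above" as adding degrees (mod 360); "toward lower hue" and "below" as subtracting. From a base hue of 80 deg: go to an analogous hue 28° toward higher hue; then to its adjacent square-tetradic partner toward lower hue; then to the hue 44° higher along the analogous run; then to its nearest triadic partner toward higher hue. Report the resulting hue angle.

analog 28° ↑ +28°: 80 + 28 = 108°
square ↓ −90°: 108 − 90 = 18°
analog 44° ↑ +44°: 18 + 44 = 62°
triadic ↑ +120°: 62 + 120 = 182°

182°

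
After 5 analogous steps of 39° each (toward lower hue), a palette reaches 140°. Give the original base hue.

5 steps of 39° (toward lower hue) give a net shift of −195°.
Start = end − shift: 140 + 195 = 335°

335°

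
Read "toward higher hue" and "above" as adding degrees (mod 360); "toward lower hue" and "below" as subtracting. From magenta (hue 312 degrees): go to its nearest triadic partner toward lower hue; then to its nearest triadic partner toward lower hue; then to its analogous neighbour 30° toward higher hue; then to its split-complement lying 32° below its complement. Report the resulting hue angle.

250°

−120° (triadic ↓): 312 − 120 = 192°
−120° (triadic ↓): 192 − 120 = 72°
+30° (analog 30° ↑): 72 + 30 = 102°
+148° (split-comp 32° ↓): 102 + 148 = 250°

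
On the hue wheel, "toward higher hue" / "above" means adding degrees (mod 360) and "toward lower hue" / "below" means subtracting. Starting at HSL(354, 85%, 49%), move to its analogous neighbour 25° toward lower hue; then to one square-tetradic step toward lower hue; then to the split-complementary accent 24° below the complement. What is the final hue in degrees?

35°

−25° (analog 25° ↓): 354 − 25 = 329°
−90° (square ↓): 329 − 90 = 239°
+156° (split-comp 24° ↓): 239 + 156 = 395 → 395 − 360 = 35°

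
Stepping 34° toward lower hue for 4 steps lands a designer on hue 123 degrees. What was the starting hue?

4 steps of 34° (toward lower hue) give a net shift of −136°.
Start = end − shift: 123 + 136 = 259°

259°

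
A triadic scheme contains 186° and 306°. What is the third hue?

A triad spaces three hues 120° apart.
The full set is {66°, 186°, 306°}.

66°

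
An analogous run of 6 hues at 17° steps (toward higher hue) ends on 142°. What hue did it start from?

5 steps of 17° (toward higher hue) give a net shift of +85°.
Start = end − shift: 142 − 85 = 57°

57°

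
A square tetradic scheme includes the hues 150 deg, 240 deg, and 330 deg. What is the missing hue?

60°

A square tetradic scheme places four hues every 90°.
The full set through 150° is {60°, 150°, 240°, 330°}.
Given {150°, 240°, 330°}, the missing hue is 60°.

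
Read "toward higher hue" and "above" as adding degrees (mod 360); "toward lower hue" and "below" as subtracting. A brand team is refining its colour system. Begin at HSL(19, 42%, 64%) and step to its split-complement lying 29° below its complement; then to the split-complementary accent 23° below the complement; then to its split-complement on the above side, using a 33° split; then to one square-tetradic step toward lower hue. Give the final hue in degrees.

19 + 151 = 170°   (split-comp 29° ↓)
170 + 157 = 327°   (split-comp 23° ↓)
327 + 213 = 540 → 540 − 360 = 180°   (split-comp 33° ↑)
180 − 90 = 90°   (square ↓)

90°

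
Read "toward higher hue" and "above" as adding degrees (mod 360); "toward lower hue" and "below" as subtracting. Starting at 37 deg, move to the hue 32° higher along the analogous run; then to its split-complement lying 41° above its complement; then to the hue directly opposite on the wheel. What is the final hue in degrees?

analog 32° ↑ +32°: 37 + 32 = 69°
split-comp 41° ↑ +221°: 69 + 221 = 290°
complement +180°: 290 + 180 = 470 → 470 − 360 = 110°

110°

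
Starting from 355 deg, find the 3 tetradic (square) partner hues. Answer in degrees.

85°, 175° and 265°

A square tetradic scheme places four hues every 90°.
355 + 90 = 445 → 445 − 360 = 85°
355 + 180 = 535 → 535 − 360 = 175°
355 + 270 = 625 → 625 − 360 = 265°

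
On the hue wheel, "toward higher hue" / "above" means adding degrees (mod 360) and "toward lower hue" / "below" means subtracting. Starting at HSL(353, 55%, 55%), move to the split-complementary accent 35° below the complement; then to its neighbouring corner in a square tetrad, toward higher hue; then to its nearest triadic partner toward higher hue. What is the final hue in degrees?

348°

353 + 145 = 498 → 498 − 360 = 138°   (split-comp 35° ↓)
138 + 90 = 228°   (square ↑)
228 + 120 = 348°   (triadic ↑)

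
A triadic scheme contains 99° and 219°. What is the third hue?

339°

A triad spaces three hues 120° apart.
The full set is {99°, 219°, 339°}.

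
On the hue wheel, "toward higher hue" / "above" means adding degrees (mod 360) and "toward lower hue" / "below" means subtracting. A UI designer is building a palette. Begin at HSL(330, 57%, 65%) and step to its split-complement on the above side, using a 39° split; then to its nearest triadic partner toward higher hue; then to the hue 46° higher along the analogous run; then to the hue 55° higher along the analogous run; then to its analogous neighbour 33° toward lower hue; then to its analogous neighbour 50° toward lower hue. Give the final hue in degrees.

327°

330 + 219 = 549 → 549 − 360 = 189°   (split-comp 39° ↑)
189 + 120 = 309°   (triadic ↑)
309 + 46 = 355°   (analog 46° ↑)
355 + 55 = 410 → 410 − 360 = 50°   (analog 55° ↑)
50 − 33 = 17°   (analog 33° ↓)
17 − 50 = -33 → -33 + 360 = 327°   (analog 50° ↓)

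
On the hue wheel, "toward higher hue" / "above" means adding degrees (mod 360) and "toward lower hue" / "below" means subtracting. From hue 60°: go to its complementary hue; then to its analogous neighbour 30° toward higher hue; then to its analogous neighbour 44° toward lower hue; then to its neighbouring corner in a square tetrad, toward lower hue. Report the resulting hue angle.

complement +180°: 60 + 180 = 240°
analog 30° ↑ +30°: 240 + 30 = 270°
analog 44° ↓ −44°: 270 − 44 = 226°
square ↓ −90°: 226 − 90 = 136°

136°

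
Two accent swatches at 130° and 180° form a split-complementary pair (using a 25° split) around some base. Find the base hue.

335°

The accents sit 25° either side of the complement, so the complement is their short-arc midpoint on the wheel.
Short-arc midpoint of 130° and 180°: 155°.
Base is 180° from the complement: 155 − 180 = -25 → -25 + 360 = 335°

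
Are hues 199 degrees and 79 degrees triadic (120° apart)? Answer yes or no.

yes

Angular distance: |199 − 79| = 120 = 120°.
Triadic (120° apart) requires 120°.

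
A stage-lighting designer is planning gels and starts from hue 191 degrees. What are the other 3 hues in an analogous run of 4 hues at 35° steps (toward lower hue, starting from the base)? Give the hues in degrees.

156°, 121° and 86°

Analogous hues sit every 35° along the wheel.
191 − 35 = 156°
191 − 70 = 121°
191 − 105 = 86°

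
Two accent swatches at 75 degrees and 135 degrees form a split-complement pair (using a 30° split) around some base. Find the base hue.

The accents sit 30° either side of the complement, so the complement is their short-arc midpoint on the wheel.
Short-arc midpoint of 75° and 135°: 105°.
Base is 180° from the complement: 105 − 180 = -75 → -75 + 360 = 285°

285°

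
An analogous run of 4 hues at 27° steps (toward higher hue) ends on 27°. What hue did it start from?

306°

3 steps of 27° (toward higher hue) give a net shift of +81°.
Start = end − shift: 27 − 81 = -54 → -54 + 360 = 306°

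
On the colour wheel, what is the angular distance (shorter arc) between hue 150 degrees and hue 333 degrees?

|150 − 333| = 183.
The shorter arc is 360 − 183 = 177°.

177°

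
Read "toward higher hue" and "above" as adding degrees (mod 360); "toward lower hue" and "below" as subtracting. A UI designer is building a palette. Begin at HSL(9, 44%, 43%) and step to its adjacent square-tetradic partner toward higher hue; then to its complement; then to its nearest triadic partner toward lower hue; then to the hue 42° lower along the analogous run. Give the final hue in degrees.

square ↑ +90°: 9 + 90 = 99°
complement +180°: 99 + 180 = 279°
triadic ↓ −120°: 279 − 120 = 159°
analog 42° ↓ −42°: 159 − 42 = 117°

117°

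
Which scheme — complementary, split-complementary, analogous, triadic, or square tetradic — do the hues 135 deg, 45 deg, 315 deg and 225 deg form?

Sort the hues: 45°, 135°, 225°, 315°.
Successive gaps around the wheel: 90°, 90°, 90°, 90°.
Four hues every 90° form a square tetradic scheme.

square tetradic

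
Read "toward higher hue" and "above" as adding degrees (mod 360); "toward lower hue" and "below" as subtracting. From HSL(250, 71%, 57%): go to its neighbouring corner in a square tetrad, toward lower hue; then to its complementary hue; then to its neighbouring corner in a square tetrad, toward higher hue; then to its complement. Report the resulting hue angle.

250°

−90° (square ↓): 250 − 90 = 160°
+180° (complement): 160 + 180 = 340°
+90° (square ↑): 340 + 90 = 430 → 430 − 360 = 70°
+180° (complement): 70 + 180 = 250°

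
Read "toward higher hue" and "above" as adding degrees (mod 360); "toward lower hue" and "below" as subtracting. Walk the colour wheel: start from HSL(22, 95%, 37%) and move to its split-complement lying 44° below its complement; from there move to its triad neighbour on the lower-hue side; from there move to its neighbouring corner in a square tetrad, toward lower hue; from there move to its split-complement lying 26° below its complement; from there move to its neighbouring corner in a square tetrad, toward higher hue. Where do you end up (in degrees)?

22 + 136 = 158°   (split-comp 44° ↓)
158 − 120 = 38°   (triadic ↓)
38 − 90 = -52 → -52 + 360 = 308°   (square ↓)
308 + 154 = 462 → 462 − 360 = 102°   (split-comp 26° ↓)
102 + 90 = 192°   (square ↑)

192°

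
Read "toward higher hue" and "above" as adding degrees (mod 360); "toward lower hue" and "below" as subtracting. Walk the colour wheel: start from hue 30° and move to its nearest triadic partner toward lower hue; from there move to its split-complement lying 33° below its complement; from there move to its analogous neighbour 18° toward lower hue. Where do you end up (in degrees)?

39°

30 − 120 = -90 → -90 + 360 = 270°   (triadic ↓)
270 + 147 = 417 → 417 − 360 = 57°   (split-comp 33° ↓)
57 − 18 = 39°   (analog 18° ↓)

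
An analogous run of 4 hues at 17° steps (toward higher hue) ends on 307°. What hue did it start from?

3 steps of 17° (toward higher hue) give a net shift of +51°.
Start = end − shift: 307 − 51 = 256°

256°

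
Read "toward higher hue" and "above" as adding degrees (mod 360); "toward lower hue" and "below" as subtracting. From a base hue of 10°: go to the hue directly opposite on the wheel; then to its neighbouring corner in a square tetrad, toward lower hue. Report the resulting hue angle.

100°

+180° (complement): 10 + 180 = 190°
−90° (square ↓): 190 − 90 = 100°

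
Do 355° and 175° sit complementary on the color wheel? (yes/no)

Angular distance: |355 − 175| = 180 = 180°.
Complementary requires 180°.

yes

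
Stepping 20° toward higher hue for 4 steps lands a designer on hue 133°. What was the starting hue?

53°

4 steps of 20° (toward higher hue) give a net shift of +80°.
Start = end − shift: 133 − 80 = 53°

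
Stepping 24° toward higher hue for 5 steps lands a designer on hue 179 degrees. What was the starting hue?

5 steps of 24° (toward higher hue) give a net shift of +120°.
Start = end − shift: 179 − 120 = 59°

59°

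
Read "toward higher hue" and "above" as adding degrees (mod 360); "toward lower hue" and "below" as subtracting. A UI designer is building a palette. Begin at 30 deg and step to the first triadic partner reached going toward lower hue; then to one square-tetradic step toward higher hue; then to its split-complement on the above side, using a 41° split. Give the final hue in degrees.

221°

triadic ↓ −120°: 30 − 120 = -90 → -90 + 360 = 270°
square ↑ +90°: 270 + 90 = 360 → 360 − 360 = 0°
split-comp 41° ↑ +221°: 0 + 221 = 221°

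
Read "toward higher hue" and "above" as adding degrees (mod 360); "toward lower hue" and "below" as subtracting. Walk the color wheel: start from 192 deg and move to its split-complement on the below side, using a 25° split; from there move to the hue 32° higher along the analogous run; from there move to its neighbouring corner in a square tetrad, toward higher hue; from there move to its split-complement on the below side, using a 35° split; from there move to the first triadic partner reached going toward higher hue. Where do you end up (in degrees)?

192 + 155 = 347°   (split-comp 25° ↓)
347 + 32 = 379 → 379 − 360 = 19°   (analog 32° ↑)
19 + 90 = 109°   (square ↑)
109 + 145 = 254°   (split-comp 35° ↓)
254 + 120 = 374 → 374 − 360 = 14°   (triadic ↑)

14°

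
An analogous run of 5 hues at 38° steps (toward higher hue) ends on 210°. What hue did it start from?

4 steps of 38° (toward higher hue) give a net shift of +152°.
Start = end − shift: 210 − 152 = 58°

58°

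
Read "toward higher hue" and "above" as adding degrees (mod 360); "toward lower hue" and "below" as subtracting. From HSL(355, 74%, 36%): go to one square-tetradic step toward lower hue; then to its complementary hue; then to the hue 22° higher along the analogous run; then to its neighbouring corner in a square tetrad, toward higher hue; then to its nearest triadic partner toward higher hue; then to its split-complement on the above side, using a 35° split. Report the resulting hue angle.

172°

square ↓ −90°: 355 − 90 = 265°
complement +180°: 265 + 180 = 445 → 445 − 360 = 85°
analog 22° ↑ +22°: 85 + 22 = 107°
square ↑ +90°: 107 + 90 = 197°
triadic ↑ +120°: 197 + 120 = 317°
split-comp 35° ↑ +215°: 317 + 215 = 532 → 532 − 360 = 172°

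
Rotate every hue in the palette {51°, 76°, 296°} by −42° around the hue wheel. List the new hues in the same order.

9°, 34°, 254°

51 − 42 = 9°
76 − 42 = 34°
296 − 42 = 254°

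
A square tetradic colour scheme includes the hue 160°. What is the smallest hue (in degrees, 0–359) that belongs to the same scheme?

A square tetradic scheme places four hues every 90°.
The full set through 160° is {70°, 160°, 250°, 340°}.

70°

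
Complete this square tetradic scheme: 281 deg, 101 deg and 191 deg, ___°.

A square tetradic scheme places four hues every 90°.
The full set through 101° is {11°, 101°, 191°, 281°}.
Given {101°, 191°, 281°}, the missing hue is 11°.

11°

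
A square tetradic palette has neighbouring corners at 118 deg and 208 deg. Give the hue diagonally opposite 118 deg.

298°

A square tetradic scheme places four hues 90° apart; opposite corners are 180° apart.
118 + 180 = 298°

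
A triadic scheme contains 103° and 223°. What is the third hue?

343°

A triad spaces three hues 120° apart.
The full set is {103°, 223°, 343°}.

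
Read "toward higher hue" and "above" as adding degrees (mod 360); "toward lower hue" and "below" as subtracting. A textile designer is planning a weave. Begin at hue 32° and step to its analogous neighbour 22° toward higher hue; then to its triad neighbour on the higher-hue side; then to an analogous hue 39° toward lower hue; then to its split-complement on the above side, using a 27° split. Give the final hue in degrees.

analog 22° ↑ +22°: 32 + 22 = 54°
triadic ↑ +120°: 54 + 120 = 174°
analog 39° ↓ −39°: 174 − 39 = 135°
split-comp 27° ↑ +207°: 135 + 207 = 342°

342°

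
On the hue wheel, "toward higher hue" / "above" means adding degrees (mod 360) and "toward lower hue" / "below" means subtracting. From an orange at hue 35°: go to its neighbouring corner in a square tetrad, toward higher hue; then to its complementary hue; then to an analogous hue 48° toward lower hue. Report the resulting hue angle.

257°

35 + 90 = 125°   (square ↑)
125 + 180 = 305°   (complement)
305 − 48 = 257°   (analog 48° ↓)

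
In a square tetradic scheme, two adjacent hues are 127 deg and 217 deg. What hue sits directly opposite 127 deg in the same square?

307°

A square tetradic scheme places four hues 90° apart; opposite corners are 180° apart.
127 + 180 = 307°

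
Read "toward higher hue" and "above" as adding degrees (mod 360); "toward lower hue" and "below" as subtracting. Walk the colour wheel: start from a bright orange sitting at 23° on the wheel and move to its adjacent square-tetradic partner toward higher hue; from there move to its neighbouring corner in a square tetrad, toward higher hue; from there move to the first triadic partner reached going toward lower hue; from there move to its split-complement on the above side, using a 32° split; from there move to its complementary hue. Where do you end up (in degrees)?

115°

23 + 90 = 113°   (square ↑)
113 + 90 = 203°   (square ↑)
203 − 120 = 83°   (triadic ↓)
83 + 212 = 295°   (split-comp 32° ↑)
295 + 180 = 475 → 475 − 360 = 115°   (complement)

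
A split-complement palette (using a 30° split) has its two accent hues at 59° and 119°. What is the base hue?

The accents sit 30° either side of the complement, so the complement is their short-arc midpoint on the wheel.
Short-arc midpoint of 59° and 119°: 89°.
Base is 180° from the complement: 89 − 180 = -91 → -91 + 360 = 269°

269°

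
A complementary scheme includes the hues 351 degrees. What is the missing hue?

171°

The complement sits 180° across the wheel.
The full set through 351° is {171°, 351°}.
Given {351°}, the missing hue is 171°.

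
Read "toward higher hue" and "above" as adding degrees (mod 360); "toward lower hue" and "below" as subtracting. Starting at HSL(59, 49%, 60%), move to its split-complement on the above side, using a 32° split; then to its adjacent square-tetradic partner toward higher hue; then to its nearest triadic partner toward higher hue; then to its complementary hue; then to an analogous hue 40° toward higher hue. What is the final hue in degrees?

341°

+212° (split-comp 32° ↑): 59 + 212 = 271°
+90° (square ↑): 271 + 90 = 361 → 361 − 360 = 1°
+120° (triadic ↑): 1 + 120 = 121°
+180° (complement): 121 + 180 = 301°
+40° (analog 40° ↑): 301 + 40 = 341°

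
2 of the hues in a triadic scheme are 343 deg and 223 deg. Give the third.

A triad places three hues 120° apart.
The full set through 223° is {103°, 223°, 343°}.
Given {223°, 343°}, the missing hue is 103°.

103°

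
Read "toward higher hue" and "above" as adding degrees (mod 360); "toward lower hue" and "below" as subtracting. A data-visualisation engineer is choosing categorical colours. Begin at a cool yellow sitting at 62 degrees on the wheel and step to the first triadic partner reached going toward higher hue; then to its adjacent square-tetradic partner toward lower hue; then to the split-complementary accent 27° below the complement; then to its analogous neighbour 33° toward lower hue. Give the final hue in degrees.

62 + 120 = 182°   (triadic ↑)
182 − 90 = 92°   (square ↓)
92 + 153 = 245°   (split-comp 27° ↓)
245 − 33 = 212°   (analog 33° ↓)

212°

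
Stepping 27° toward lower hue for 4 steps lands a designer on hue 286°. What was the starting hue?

4 steps of 27° (toward lower hue) give a net shift of −108°.
Start = end − shift: 286 + 108 = 394 → 394 − 360 = 34°

34°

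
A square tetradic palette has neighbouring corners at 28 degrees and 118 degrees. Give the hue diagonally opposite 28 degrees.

208°

A square tetradic scheme places four hues 90° apart; opposite corners are 180° apart.
28 + 180 = 208°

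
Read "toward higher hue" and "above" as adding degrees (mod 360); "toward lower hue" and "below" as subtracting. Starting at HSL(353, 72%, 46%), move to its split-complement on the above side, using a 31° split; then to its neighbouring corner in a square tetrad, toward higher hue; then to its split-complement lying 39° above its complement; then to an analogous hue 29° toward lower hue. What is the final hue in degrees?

124°

split-comp 31° ↑ +211°: 353 + 211 = 564 → 564 − 360 = 204°
square ↑ +90°: 204 + 90 = 294°
split-comp 39° ↑ +219°: 294 + 219 = 513 → 513 − 360 = 153°
analog 29° ↓ −29°: 153 − 29 = 124°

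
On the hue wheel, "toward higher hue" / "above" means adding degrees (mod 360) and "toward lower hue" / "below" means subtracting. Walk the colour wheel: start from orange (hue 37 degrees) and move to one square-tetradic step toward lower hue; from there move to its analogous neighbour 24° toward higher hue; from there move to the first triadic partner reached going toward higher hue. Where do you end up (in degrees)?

−90° (square ↓): 37 − 90 = -53 → -53 + 360 = 307°
+24° (analog 24° ↑): 307 + 24 = 331°
+120° (triadic ↑): 331 + 120 = 451 → 451 − 360 = 91°

91°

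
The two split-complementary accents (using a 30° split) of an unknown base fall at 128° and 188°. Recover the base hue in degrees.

The accents sit 30° either side of the complement, so the complement is their short-arc midpoint on the wheel.
Short-arc midpoint of 128° and 188°: 158°.
Base is 180° from the complement: 158 − 180 = -22 → -22 + 360 = 338°

338°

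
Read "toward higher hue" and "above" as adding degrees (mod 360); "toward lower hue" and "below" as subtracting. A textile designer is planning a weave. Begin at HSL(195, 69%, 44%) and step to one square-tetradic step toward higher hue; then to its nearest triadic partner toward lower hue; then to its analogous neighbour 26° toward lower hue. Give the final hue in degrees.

139°

square ↑ +90°: 195 + 90 = 285°
triadic ↓ −120°: 285 − 120 = 165°
analog 26° ↓ −26°: 165 − 26 = 139°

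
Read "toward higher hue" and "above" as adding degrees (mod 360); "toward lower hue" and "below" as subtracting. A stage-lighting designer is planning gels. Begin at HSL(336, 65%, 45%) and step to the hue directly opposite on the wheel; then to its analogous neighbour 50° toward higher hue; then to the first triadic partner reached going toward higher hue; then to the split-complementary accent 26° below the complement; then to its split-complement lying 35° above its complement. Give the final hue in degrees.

336 + 180 = 516 → 516 − 360 = 156°   (complement)
156 + 50 = 206°   (analog 50° ↑)
206 + 120 = 326°   (triadic ↑)
326 + 154 = 480 → 480 − 360 = 120°   (split-comp 26° ↓)
120 + 215 = 335°   (split-comp 35° ↑)

335°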